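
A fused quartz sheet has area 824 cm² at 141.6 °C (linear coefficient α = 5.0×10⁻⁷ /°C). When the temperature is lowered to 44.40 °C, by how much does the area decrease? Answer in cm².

Area coefficient ≈ 2α; |ΔT| = 97.20 K
ΔA = 2αA₀ΔT = 2(5.0×10⁻⁷)(824)(97.20) = 0.0801 cm²

ΔA = 0.0801 cm²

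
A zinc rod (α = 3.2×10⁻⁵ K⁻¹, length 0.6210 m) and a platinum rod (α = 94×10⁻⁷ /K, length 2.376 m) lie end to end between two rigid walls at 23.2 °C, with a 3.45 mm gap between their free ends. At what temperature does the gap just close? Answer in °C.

T = 105 °C

α₁L₁ = 1.9872×10⁻⁵ m/K, α₂L₂ = 2.23344×10⁻⁵ m/K → total 4.22064×10⁻⁵ m/K
ΔT = g/(α₁L₁+α₂L₂) = 3.45×10⁻³ / 4.22064×10⁻⁵ = 81.74 K
T = 23.2 + 81.74 = 104.94 °C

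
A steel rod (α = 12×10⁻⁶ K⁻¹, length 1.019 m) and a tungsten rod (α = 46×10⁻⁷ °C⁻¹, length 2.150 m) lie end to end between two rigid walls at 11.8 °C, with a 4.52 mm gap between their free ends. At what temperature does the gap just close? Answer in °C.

T = 216 °C

Gap closes when ΔL₁ + ΔL₂ = 4.52 mm = 4.52×10⁻³ m
(α₁L₁ + α₂L₂)ΔT = g
α₁L₁ + α₂L₂ = 12×10⁻⁶×1.019 + 46×10⁻⁷×2.150 = 2.2118×10⁻⁵ m/K
ΔT = 4.52×10⁻³ / 2.2118×10⁻⁵ = 204.36 K
T = 11.8 + 204.36 = 216.16 °C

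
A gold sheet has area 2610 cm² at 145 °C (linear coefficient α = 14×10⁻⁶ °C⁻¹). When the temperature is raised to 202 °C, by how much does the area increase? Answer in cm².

ΔA = 4.17 cm²

Area coefficient ≈ 2α; |ΔT| = 57 K
ΔA = 2αA₀ΔT = 2(14×10⁻⁶)(2610)(57) = 4.17 cm²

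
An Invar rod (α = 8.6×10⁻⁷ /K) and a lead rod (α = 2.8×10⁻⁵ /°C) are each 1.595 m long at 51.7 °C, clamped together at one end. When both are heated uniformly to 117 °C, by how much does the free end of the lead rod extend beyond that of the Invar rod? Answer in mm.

ΔT = 65.3 K
Invar: ΔL = 8.6×10⁻⁷ × 1.595 m × 65.3 = 8.9572×10⁻⁵ m = 0.089572 mm
lead: ΔL = 2.8×10⁻⁵ × 1.595 m × 65.3 = 2.9163×10⁻³ m = 2.9163 mm
difference = 2.9163 − 0.089572 = 2.826728 mm

2.83 mm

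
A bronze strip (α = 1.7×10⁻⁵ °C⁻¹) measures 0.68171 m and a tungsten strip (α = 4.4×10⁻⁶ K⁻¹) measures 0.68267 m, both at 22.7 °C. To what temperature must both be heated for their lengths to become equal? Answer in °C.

T = 134.5 °C

L₁(1 + α₁ΔT) = L₂(1 + α₂ΔT) ⇒ ΔT = (L₂ − L₁)/(α₁L₁ − α₂L₂)
L₂ − L₁ = 0.68267 − 0.68171 = 9.60×10⁻⁴ m
α₁L₁ − α₂L₂ = 1.7×10⁻⁵×0.68171 − 4.4×10⁻⁶×0.68267 = 8.585322×10⁻⁶ m/K
ΔT = 9.60×10⁻⁴ / 8.585322×10⁻⁶ = 111.819 K
T = 22.7 + 111.819 = 134.519 °C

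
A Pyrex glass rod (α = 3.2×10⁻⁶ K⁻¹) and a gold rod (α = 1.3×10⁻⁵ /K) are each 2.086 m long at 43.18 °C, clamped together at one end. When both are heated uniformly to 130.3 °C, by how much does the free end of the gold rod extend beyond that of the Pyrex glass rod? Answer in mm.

1.78 mm

ΔT = 87.12 K
Pyrex glass: ΔL = 3.2×10⁻⁶ × 2.086 m × 87.12 = 5.8154×10⁻⁴ m = 0.58154 mm
gold: ΔL = 1.3×10⁻⁵ × 2.086 m × 87.12 = 2.3625×10⁻³ m = 2.3625 mm
difference = 2.3625 − 0.58154 = 1.78096 mm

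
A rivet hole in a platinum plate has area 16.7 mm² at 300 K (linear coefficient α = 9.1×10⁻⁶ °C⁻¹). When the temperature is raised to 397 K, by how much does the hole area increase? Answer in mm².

ΔA = 0.0295 mm²

Area coefficient ≈ 2α; |ΔT| = 97 K
ΔA = 2αA₀ΔT = 2(9.1×10⁻⁶)(16.7)(97) = 0.0295 mm²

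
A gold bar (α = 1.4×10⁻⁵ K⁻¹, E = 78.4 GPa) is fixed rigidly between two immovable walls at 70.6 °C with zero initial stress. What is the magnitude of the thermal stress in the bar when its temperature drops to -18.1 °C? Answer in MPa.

Fully constrained: the free strain ε = αΔT is blocked, so σ = Eε = EαΔT.
|ΔT| = 88.7 K
σ = 78.4×10⁹ × 1.4×10⁻⁵ × 88.7 = 9.74×10⁷ Pa

σ = 97.4 MPa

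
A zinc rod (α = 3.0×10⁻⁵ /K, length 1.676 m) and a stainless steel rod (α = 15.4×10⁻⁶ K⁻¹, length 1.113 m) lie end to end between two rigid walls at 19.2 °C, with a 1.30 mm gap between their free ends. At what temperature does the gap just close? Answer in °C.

Gap closes when ΔL₁ + ΔL₂ = 1.30 mm = 1.30×10⁻³ m
(α₁L₁ + α₂L₂)ΔT = g
α₁L₁ + α₂L₂ = 3.0×10⁻⁵×1.676 + 15.4×10⁻⁶×1.113 = 6.74202×10⁻⁵ m/K
ΔT = 1.30×10⁻³ / 6.74202×10⁻⁵ = 19.282 K
T = 19.2 + 19.282 = 38.482 °C

T = 38.5 °C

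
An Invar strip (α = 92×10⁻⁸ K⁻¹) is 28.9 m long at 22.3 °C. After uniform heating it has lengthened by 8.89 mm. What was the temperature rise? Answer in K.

ΔT = 334 K

ΔL = αL₀ΔT ⇒ ΔT = ΔL / (αL₀)
ΔT = 8.89×10⁻³ m / (92×10⁻⁸ × 28.9 m) = 334.36 K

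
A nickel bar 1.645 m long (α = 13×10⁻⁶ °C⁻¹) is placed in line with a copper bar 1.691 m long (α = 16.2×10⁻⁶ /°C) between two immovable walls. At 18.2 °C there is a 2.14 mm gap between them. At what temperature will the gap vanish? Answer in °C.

T = 62.1 °C

α₁L₁ = 2.1385×10⁻⁵ m/K, α₂L₂ = 2.73942×10⁻⁵ m/K → total 4.87792×10⁻⁵ m/K
ΔT = g/(α₁L₁+α₂L₂) = 2.14×10⁻³ / 4.87792×10⁻⁵ = 43.871 K
T = 18.2 + 43.871 = 62.071 °C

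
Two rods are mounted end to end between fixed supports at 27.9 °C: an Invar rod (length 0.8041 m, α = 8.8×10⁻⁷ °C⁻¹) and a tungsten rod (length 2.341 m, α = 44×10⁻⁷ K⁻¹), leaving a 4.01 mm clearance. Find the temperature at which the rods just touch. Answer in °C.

α₁L₁ = 7.07608×10⁻⁷ m/K, α₂L₂ = 1.03004×10⁻⁵ m/K → total 1.1008008×10⁻⁵ m/K
ΔT = g/(α₁L₁+α₂L₂) = 4.01×10⁻³ / 1.1008008×10⁻⁵ = 364.28 K
T = 27.9 + 364.28 = 392.18 °C

T = 392 °C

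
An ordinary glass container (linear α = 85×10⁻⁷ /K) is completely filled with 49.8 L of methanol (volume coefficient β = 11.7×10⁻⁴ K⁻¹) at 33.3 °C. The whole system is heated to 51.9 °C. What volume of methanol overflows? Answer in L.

1.06 L

The container also expands: β_container ≈ 3α = 2.55×10⁻⁵ /K
Net overflow = V₀(β_liq − 3α_cont)ΔT
β − 3α = 1.17×10⁻³ − 2.55×10⁻⁵ = 1.1445×10⁻³ /K; ΔT = 18.6 K
ΔV = 49.8 × 1.1445×10⁻³ × 18.6 = 1.06 L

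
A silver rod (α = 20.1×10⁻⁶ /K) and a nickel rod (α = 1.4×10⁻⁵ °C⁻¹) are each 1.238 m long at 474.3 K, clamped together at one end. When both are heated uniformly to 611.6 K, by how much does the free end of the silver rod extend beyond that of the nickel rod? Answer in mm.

1.04 mm

ΔT = 137.3 K
silver: ΔL = 20.1×10⁻⁶ × 1.238 m × 137.3 = 3.4165×10⁻³ m = 3.4165 mm
nickel: ΔL = 1.4×10⁻⁵ × 1.238 m × 137.3 = 2.3797×10⁻³ m = 2.3797 mm
difference = 3.4165 − 2.3797 = 1.0368 mm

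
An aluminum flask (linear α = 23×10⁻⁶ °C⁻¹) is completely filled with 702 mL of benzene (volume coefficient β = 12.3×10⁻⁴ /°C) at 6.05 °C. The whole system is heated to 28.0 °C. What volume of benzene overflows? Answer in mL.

The flask also expands: β_container ≈ 3α = 6.9×10⁻⁵ /K
Net overflow = V₀(β_liq − 3α_cont)ΔT
β − 3α = 1.23×10⁻³ − 6.9×10⁻⁵ = 1.161×10⁻³ /K; ΔT = 21.95 K
ΔV = 702 × 1.161×10⁻³ × 21.95 = 17.9 mL

17.9 mL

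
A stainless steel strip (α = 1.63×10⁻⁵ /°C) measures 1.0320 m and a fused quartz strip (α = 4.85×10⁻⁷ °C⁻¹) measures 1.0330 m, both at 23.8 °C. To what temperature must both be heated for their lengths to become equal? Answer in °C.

L₁(1 + α₁ΔT) = L₂(1 + α₂ΔT) ⇒ ΔT = (L₂ − L₁)/(α₁L₁ − α₂L₂)
L₂ − L₁ = 1.0330 − 1.0320 = 1.00×10⁻³ m
α₁L₁ − α₂L₂ = 1.63×10⁻⁵×1.0320 − 4.85×10⁻⁷×1.0330 = 1.6320595×10⁻⁵ m/K
ΔT = 1.00×10⁻³ / 1.6320595×10⁻⁵ = 61.2723 K
T = 23.8 + 61.2723 = 85.0723 °C

T = 85.07 °C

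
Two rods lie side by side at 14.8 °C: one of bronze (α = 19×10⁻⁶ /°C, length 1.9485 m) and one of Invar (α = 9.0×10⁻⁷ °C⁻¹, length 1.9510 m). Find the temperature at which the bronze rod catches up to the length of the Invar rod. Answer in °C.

L₁(1 + α₁ΔT) = L₂(1 + α₂ΔT) ⇒ ΔT = (L₂ − L₁)/(α₁L₁ − α₂L₂)
L₂ − L₁ = 1.9510 − 1.9485 = 2.50×10⁻³ m
α₁L₁ − α₂L₂ = 19×10⁻⁶×1.9485 − 9.0×10⁻⁷×1.9510 = 3.52656×10⁻⁵ m/K
ΔT = 2.50×10⁻³ / 3.52656×10⁻⁵ = 70.8906 K
T = 14.8 + 70.8906 = 85.6906 °C

T = 85.69 °C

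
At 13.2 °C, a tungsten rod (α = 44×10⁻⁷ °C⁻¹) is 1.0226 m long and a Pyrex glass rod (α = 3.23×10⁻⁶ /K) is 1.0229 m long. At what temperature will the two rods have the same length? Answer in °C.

L₁(1 + α₁ΔT) = L₂(1 + α₂ΔT) ⇒ ΔT = (L₂ − L₁)/(α₁L₁ − α₂L₂)
L₂ − L₁ = 1.0229 − 1.0226 = 3.00×10⁻⁴ m
α₁L₁ − α₂L₂ = 44×10⁻⁷×1.0226 − 3.23×10⁻⁶×1.0229 = 1.195473×10⁻⁶ m/K
ΔT = 3.00×10⁻⁴ / 1.195473×10⁻⁶ = 250.947 K
T = 13.2 + 250.947 = 264.147 °C

T = 264.1 °C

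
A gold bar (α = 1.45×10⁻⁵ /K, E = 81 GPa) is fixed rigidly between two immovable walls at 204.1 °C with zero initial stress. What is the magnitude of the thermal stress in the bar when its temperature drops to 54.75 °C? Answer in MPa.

Fully constrained: the free strain ε = αΔT is blocked, so σ = Eε = EαΔT.
|ΔT| = 149.35 K
σ = 81.0×10⁹ × 1.45×10⁻⁵ × 149.35 = 1.75×10⁸ Pa

σ = 175 MPa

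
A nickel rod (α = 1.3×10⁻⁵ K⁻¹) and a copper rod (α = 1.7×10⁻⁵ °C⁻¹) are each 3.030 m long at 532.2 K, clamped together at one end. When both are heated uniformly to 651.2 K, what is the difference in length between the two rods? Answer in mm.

ΔT = 119.0 K
nickel: ΔL = 1.3×10⁻⁵ × 3.030 m × 119.0 = 4.6874×10⁻³ m = 4.6874 mm
copper: ΔL = 1.7×10⁻⁵ × 3.030 m × 119.0 = 6.1297×10⁻³ m = 6.1297 mm
difference = 6.1297 − 4.6874 = 1.4423 mm

1.44 mm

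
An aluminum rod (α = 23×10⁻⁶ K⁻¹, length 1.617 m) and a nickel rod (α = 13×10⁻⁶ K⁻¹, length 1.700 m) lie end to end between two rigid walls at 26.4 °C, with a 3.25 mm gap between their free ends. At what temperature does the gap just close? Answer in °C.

T = 81.2 °C

α₁L₁ = 3.7191×10⁻⁵ m/K, α₂L₂ = 2.210×10⁻⁵ m/K → total 5.9291×10⁻⁵ m/K
ΔT = g/(α₁L₁+α₂L₂) = 3.25×10⁻³ / 5.9291×10⁻⁵ = 54.814 K
T = 26.4 + 54.814 = 81.214 °C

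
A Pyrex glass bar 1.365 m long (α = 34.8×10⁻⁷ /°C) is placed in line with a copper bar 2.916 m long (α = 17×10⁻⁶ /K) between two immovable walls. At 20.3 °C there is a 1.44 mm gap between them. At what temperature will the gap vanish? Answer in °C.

Gap closes when ΔL₁ + ΔL₂ = 1.44 mm = 1.44×10⁻³ m
(α₁L₁ + α₂L₂)ΔT = g
α₁L₁ + α₂L₂ = 34.8×10⁻⁷×1.365 + 17×10⁻⁶×2.916 = 5.43222×10⁻⁵ m/K
ΔT = 1.44×10⁻³ / 5.43222×10⁻⁵ = 26.508 K
T = 20.3 + 26.508 = 46.808 °C

T = 46.8 °C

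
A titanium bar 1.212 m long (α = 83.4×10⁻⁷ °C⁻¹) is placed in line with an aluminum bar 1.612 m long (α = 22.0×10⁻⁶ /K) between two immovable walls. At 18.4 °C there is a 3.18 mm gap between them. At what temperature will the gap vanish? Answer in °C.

T = 88.2 °C

Gap closes when ΔL₁ + ΔL₂ = 3.18 mm = 3.18×10⁻³ m
(α₁L₁ + α₂L₂)ΔT = g
α₁L₁ + α₂L₂ = 83.4×10⁻⁷×1.212 + 22.0×10⁻⁶×1.612 = 4.557208×10⁻⁵ m/K
ΔT = 3.18×10⁻³ / 4.557208×10⁻⁵ = 69.780 K
T = 18.4 + 69.780 = 88.180 °C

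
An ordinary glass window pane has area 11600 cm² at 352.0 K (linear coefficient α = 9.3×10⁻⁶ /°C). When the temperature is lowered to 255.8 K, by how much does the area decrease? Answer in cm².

ΔA = 20.8 cm²

Area coefficient ≈ 2α; |ΔT| = 96.2 K
ΔA = 2αA₀ΔT = 2(9.3×10⁻⁶)(11600)(96.2) = 20.8 cm²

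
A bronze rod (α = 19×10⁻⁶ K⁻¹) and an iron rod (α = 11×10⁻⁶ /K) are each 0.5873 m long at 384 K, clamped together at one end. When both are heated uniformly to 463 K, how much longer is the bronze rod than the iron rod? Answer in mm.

ΔT = 79 K
bronze: ΔL = 19×10⁻⁶ × 0.5873 m × 79 = 8.8154×10⁻⁴ m = 0.88154 mm
iron: ΔL = 11×10⁻⁶ × 0.5873 m × 79 = 5.1036×10⁻⁴ m = 0.51036 mm
difference = 0.88154 − 0.51036 = 0.37118 mm

0.371 mm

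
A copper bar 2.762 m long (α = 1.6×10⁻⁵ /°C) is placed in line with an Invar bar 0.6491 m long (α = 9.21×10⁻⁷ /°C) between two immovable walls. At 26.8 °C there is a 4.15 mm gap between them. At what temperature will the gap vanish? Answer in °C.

T = 119 °C

Gap closes when ΔL₁ + ΔL₂ = 4.15 mm = 4.15×10⁻³ m
(α₁L₁ + α₂L₂)ΔT = g
α₁L₁ + α₂L₂ = 1.6×10⁻⁵×2.762 + 9.21×10⁻⁷×0.6491 = 4.47898211×10⁻⁵ m/K
ΔT = 4.15×10⁻³ / 4.47898211×10⁻⁵ = 92.65 K
T = 26.8 + 92.65 = 119.45 °C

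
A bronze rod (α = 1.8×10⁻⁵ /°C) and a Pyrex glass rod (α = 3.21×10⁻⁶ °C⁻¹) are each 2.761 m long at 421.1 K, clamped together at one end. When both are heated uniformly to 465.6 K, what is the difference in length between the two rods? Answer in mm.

ΔT = 44.5 K
bronze: ΔL = 1.8×10⁻⁵ × 2.761 m × 44.5 = 2.2116×10⁻³ m = 2.2116 mm
Pyrex glass: ΔL = 3.21×10⁻⁶ × 2.761 m × 44.5 = 3.9440×10⁻⁴ m = 0.39440 mm
difference = 2.2116 − 0.39440 = 1.8172 mm

1.82 mm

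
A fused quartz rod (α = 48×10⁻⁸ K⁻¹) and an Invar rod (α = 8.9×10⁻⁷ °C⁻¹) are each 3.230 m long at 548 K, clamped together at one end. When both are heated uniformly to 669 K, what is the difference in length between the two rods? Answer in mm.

ΔT = 121 K
fused quartz: ΔL = 48×10⁻⁸ × 3.230 m × 121 = 1.8760×10⁻⁴ m = 0.18760 mm
Invar: ΔL = 8.9×10⁻⁷ × 3.230 m × 121 = 3.4784×10⁻⁴ m = 0.34784 mm
difference = 0.34784 − 0.18760 = 0.16024 mm

0.160 mm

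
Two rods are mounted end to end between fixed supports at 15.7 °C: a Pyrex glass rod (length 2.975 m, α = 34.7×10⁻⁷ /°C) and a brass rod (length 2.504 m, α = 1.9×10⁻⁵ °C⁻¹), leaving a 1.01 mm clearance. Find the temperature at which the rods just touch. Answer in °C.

Gap closes when ΔL₁ + ΔL₂ = 1.01 mm = 1.01×10⁻³ m
(α₁L₁ + α₂L₂)ΔT = g
α₁L₁ + α₂L₂ = 34.7×10⁻⁷×2.975 + 1.9×10⁻⁵×2.504 = 5.789925×10⁻⁵ m/K
ΔT = 1.01×10⁻³ / 5.789925×10⁻⁵ = 17.444 K
T = 15.7 + 17.444 = 33.144 °C

T = 33.1 °C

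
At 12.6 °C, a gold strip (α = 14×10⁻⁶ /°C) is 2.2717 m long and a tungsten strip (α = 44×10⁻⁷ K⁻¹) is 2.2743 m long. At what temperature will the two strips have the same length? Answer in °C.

Equal length when α₁L₁ΔT − α₂L₂ΔT = L₂ − L₁ = 2.60×10⁻³ m
α₁L₁ = 3.18038×10⁻⁵, α₂L₂ = 1.000692×10⁻⁵ → Δ(αL) = 2.179688×10⁻⁵ m/K
ΔT = 2.60×10⁻³ / 2.179688×10⁻⁵ = 119.283 K, so T = 12.6 + 119.283 = 131.883 °C

T = 131.9 °C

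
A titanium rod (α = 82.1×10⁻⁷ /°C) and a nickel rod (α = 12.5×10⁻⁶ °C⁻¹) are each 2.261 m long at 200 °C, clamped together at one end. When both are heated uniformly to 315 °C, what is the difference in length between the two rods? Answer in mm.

1.12 mm

ΔT = 115 K
titanium: ΔL = 82.1×10⁻⁷ × 2.261 m × 115 = 2.1347×10⁻³ m = 2.1347 mm
nickel: ΔL = 12.5×10⁻⁶ × 2.261 m × 115 = 3.2502×10⁻³ m = 3.2502 mm
difference = 3.2502 − 2.1347 = 1.1155 mm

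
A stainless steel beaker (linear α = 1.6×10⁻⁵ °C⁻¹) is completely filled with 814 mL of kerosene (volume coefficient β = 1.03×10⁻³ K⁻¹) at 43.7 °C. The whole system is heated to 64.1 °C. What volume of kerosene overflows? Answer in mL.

16.3 mL

The beaker also expands: β_container ≈ 3α = 4.8×10⁻⁵ /K
Net overflow = V₀(β_liq − 3α_cont)ΔT
β − 3α = 1.03×10⁻³ − 4.8×10⁻⁵ = 9.82×10⁻⁴ /K; ΔT = 20.4 K
ΔV = 814 × 9.82×10⁻⁴ × 20.4 = 16.3 mL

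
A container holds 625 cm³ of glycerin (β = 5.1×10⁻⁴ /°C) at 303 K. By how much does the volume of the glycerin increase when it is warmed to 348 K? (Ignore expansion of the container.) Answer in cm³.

|ΔT| = |348 − 303| = 45 K
ΔV = βV₀ΔT = (5.1×10⁻⁴)(625)(45) = 14.3 cm³

ΔV = 14.3 cm³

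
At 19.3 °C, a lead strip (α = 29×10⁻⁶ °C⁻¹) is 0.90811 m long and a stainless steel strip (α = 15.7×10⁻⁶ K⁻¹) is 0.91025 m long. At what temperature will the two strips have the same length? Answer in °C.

Equal length when α₁L₁ΔT − α₂L₂ΔT = L₂ − L₁ = 2.14×10⁻³ m
α₁L₁ = 2.633519×10⁻⁵, α₂L₂ = 1.4290925×10⁻⁵ → Δ(αL) = 1.2044265×10⁻⁵ m/K
ΔT = 2.14×10⁻³ / 1.2044265×10⁻⁵ = 177.678 K, so T = 19.3 + 177.678 = 196.978 °C

T = 197.0 °C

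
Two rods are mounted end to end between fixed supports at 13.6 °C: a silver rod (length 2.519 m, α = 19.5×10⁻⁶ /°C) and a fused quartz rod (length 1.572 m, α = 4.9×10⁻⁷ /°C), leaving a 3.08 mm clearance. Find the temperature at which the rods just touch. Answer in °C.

α₁L₁ = 4.91205×10⁻⁵ m/K, α₂L₂ = 7.7028×10⁻⁷ m/K → total 4.989078×10⁻⁵ m/K
ΔT = g/(α₁L₁+α₂L₂) = 3.08×10⁻³ / 4.989078×10⁻⁵ = 61.735 K
T = 13.6 + 61.735 = 75.335 °C

T = 75.3 °C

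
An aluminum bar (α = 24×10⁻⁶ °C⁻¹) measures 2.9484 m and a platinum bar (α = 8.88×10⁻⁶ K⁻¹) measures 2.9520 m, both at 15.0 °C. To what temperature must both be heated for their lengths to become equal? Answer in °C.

T = 95.81 °C

Equal length when α₁L₁ΔT − α₂L₂ΔT = L₂ − L₁ = 3.60×10⁻³ m
α₁L₁ = 7.07616×10⁻⁵, α₂L₂ = 2.621376×10⁻⁵ → Δ(αL) = 4.454784×10⁻⁵ m/K
ΔT = 3.60×10⁻³ / 4.454784×10⁻⁵ = 80.8120 K, so T = 15.0 + 80.8120 = 95.8120 °C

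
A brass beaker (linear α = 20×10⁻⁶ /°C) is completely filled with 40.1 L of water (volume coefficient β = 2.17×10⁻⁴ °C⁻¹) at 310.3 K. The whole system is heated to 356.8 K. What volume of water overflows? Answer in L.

The beaker also expands: β_container ≈ 3α = 6.0×10⁻⁵ /K
Net overflow = V₀(β_liq − 3α_cont)ΔT
β − 3α = 2.17×10⁻⁴ − 6.0×10⁻⁵ = 1.57×10⁻⁴ /K; ΔT = 46.5 K
ΔV = 40.1 × 1.57×10⁻⁴ × 46.5 = 0.293 L

0.293 L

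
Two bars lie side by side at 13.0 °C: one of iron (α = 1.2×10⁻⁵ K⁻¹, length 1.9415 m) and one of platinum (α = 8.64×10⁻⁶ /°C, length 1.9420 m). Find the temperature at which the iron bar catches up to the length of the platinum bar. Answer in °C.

L₁(1 + α₁ΔT) = L₂(1 + α₂ΔT) ⇒ ΔT = (L₂ − L₁)/(α₁L₁ − α₂L₂)
L₂ − L₁ = 1.9420 − 1.9415 = 5.00×10⁻⁴ m
α₁L₁ − α₂L₂ = 1.2×10⁻⁵×1.9415 − 8.64×10⁻⁶×1.9420 = 6.51912×10⁻⁶ m/K
ΔT = 5.00×10⁻⁴ / 6.51912×10⁻⁶ = 76.6975 K
T = 13.0 + 76.6975 = 89.6975 °C

T = 89.70 °C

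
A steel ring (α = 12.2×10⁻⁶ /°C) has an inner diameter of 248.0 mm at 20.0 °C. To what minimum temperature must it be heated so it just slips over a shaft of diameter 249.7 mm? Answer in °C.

Required Δd = 249.7 − 248.0 = 1.7 mm
Δd = αd₀ΔT ⇒ ΔT = Δd/(αd₀) = 1.7 / (12.2×10⁻⁶ × 248.0) = 561.87 K
T_min = 20.0 + 561.87 = 581.87 °C

T = 582 °C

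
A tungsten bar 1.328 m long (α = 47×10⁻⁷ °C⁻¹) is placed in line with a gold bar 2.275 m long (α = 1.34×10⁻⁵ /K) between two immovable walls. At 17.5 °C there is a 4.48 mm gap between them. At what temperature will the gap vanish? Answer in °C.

T = 139 °C

α₁L₁ = 6.2416×10⁻⁶ m/K, α₂L₂ = 3.0485×10⁻⁵ m/K → total 3.67266×10⁻⁵ m/K
ΔT = g/(α₁L₁+α₂L₂) = 4.48×10⁻³ / 3.67266×10⁻⁵ = 121.98 K
T = 17.5 + 121.98 = 139.48 °C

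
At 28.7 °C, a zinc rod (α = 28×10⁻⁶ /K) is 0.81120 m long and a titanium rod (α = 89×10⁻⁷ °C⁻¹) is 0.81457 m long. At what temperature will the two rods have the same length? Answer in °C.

T = 246.6 °C

Equal length when α₁L₁ΔT − α₂L₂ΔT = L₂ − L₁ = 3.37×10⁻³ m
α₁L₁ = 2.27136×10⁻⁵, α₂L₂ = 7.249673×10⁻⁶ → Δ(αL) = 1.5463927×10⁻⁵ m/K
ΔT = 3.37×10⁻³ / 1.5463927×10⁻⁵ = 217.927 K, so T = 28.7 + 217.927 = 246.627 °C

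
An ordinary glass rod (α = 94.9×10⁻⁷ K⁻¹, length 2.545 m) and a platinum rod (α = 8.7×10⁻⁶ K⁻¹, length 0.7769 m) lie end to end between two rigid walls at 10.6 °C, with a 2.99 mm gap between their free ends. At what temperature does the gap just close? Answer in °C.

α₁L₁ = 2.415205×10⁻⁵ m/K, α₂L₂ = 6.75903×10⁻⁶ m/K → total 3.091108×10⁻⁵ m/K
ΔT = g/(α₁L₁+α₂L₂) = 2.99×10⁻³ / 3.091108×10⁻⁵ = 96.73 K
T = 10.6 + 96.73 = 107.33 °C

T = 107 °C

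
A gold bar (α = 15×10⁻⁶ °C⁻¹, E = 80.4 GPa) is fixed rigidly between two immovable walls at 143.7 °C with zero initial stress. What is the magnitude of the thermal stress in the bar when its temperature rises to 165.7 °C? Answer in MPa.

Fully constrained: the free strain ε = αΔT is blocked, so σ = Eε = EαΔT.
|ΔT| = 22.0 K
σ = 80.4×10⁹ × 15×10⁻⁶ × 22.0 = 2.65×10⁷ Pa

σ = 26.5 MPa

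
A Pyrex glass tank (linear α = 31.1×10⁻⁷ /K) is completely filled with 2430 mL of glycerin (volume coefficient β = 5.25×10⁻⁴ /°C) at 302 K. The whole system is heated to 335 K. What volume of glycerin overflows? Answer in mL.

The tank also expands: β_container ≈ 3α = 9.33×10⁻⁶ /K
Net overflow = V₀(β_liq − 3α_cont)ΔT
β − 3α = 5.25×10⁻⁴ − 9.33×10⁻⁶ = 5.1567×10⁻⁴ /K; ΔT = 33 K
ΔV = 2430 × 5.1567×10⁻⁴ × 33 = 41.4 mL

41.4 mL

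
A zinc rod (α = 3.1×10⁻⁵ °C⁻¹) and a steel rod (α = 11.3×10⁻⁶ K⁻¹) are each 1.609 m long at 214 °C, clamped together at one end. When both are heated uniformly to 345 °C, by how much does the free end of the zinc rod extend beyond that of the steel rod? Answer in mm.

ΔT = 131 K
zinc: ΔL = 3.1×10⁻⁵ × 1.609 m × 131 = 6.5341×10⁻³ m = 6.5341 mm
steel: ΔL = 11.3×10⁻⁶ × 1.609 m × 131 = 2.3818×10⁻³ m = 2.3818 mm
difference = 6.5341 − 2.3818 = 4.1523 mm

4.15 mm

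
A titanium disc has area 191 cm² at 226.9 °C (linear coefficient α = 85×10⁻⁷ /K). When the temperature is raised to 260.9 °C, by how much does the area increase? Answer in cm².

ΔA = 0.110 cm²

Area coefficient ≈ 2α; |ΔT| = 34.0 K
ΔA = 2αA₀ΔT = 2(85×10⁻⁷)(191)(34.0) = 0.110 cm²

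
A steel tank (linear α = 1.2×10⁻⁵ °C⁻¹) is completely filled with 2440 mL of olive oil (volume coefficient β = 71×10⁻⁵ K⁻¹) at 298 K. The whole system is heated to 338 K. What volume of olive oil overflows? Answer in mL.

65.8 mL

The tank also expands: β_container ≈ 3α = 3.6×10⁻⁵ /K
Net overflow = V₀(β_liq − 3α_cont)ΔT
β − 3α = 7.10×10⁻⁴ − 3.6×10⁻⁵ = 6.74×10⁻⁴ /K; ΔT = 40 K
ΔV = 2440 × 6.74×10⁻⁴ × 40 = 65.8 mL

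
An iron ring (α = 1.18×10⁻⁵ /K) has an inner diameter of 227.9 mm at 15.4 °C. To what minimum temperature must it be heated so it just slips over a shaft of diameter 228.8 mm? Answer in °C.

T = 350 °C

Required Δd = 228.8 − 227.9 = 0.9 mm
Δd = αd₀ΔT ⇒ ΔT = Δd/(αd₀) = 0.9 / (1.18×10⁻⁵ × 227.9) = 334.67 K
T_min = 15.4 + 334.67 = 350.07 °C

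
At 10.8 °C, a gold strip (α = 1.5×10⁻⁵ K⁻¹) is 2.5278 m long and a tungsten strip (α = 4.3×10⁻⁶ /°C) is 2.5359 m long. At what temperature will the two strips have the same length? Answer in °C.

Equal length when α₁L₁ΔT − α₂L₂ΔT = L₂ − L₁ = 8.10×10⁻³ m
α₁L₁ = 3.7917×10⁻⁵, α₂L₂ = 1.090437×10⁻⁵ → Δ(αL) = 2.701263×10⁻⁵ m/K
ΔT = 8.10×10⁻³ / 2.701263×10⁻⁵ = 299.860 K, so T = 10.8 + 299.860 = 310.660 °C

T = 310.7 °C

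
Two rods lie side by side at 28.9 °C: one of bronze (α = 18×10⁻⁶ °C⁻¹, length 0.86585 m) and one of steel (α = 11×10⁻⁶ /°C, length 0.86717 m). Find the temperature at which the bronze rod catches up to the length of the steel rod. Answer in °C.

L₁(1 + α₁ΔT) = L₂(1 + α₂ΔT) ⇒ ΔT = (L₂ − L₁)/(α₁L₁ − α₂L₂)
L₂ − L₁ = 0.86717 − 0.86585 = 1.32×10⁻³ m
α₁L₁ − α₂L₂ = 18×10⁻⁶×0.86585 − 11×10⁻⁶×0.86717 = 6.04643×10⁻⁶ m/K
ΔT = 1.32×10⁻³ / 6.04643×10⁻⁶ = 218.311 K
T = 28.9 + 218.311 = 247.211 °C

T = 247.2 °C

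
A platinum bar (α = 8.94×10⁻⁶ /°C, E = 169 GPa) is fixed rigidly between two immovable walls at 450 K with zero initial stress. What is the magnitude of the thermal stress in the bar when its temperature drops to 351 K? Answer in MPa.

σ = 150 MPa

Fully constrained: the free strain ε = αΔT is blocked, so σ = Eε = EαΔT.
|ΔT| = 99 K
σ = 169×10⁹ × 8.94×10⁻⁶ × 99 = 1.50×10⁸ Pa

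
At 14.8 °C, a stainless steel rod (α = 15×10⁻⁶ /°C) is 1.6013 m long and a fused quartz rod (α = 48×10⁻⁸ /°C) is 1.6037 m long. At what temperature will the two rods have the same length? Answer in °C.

T = 118.0 °C

Equal length when α₁L₁ΔT − α₂L₂ΔT = L₂ − L₁ = 2.40×10⁻³ m
α₁L₁ = 2.40195×10⁻⁵, α₂L₂ = 7.69776×10⁻⁷ → Δ(αL) = 2.3249724×10⁻⁵ m/K
ΔT = 2.40×10⁻³ / 2.3249724×10⁻⁵ = 103.227 K, so T = 14.8 + 103.227 = 118.027 °C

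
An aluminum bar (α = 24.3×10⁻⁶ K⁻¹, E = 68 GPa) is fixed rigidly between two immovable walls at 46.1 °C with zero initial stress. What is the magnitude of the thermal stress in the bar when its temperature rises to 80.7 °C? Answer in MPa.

σ = 57.2 MPa

Fully constrained: the free strain ε = αΔT is blocked, so σ = Eε = EαΔT.
|ΔT| = 34.6 K
σ = 68.0×10⁹ × 24.3×10⁻⁶ × 34.6 = 5.72×10⁷ Pa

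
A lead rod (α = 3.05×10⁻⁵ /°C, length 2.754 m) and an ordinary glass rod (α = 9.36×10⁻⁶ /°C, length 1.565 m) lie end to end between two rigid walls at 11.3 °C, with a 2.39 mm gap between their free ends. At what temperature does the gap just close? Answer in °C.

T = 35.5 °C

α₁L₁ = 8.3997×10⁻⁵ m/K, α₂L₂ = 1.46484×10⁻⁵ m/K → total 9.86454×10⁻⁵ m/K
ΔT = g/(α₁L₁+α₂L₂) = 2.39×10⁻³ / 9.86454×10⁻⁵ = 24.228 K
T = 11.3 + 24.228 = 35.528 °C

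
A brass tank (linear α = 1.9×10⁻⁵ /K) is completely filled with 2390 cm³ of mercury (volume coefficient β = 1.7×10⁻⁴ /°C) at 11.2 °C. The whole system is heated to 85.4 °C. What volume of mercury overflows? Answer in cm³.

20.0 cm³

The tank also expands: β_container ≈ 3α = 5.7×10⁻⁵ /K
Net overflow = V₀(β_liq − 3α_cont)ΔT
β − 3α = 1.70×10⁻⁴ − 5.7×10⁻⁵ = 1.13×10⁻⁴ /K; ΔT = 74.2 K
ΔV = 2390 × 1.13×10⁻⁴ × 74.2 = 20.0 cm³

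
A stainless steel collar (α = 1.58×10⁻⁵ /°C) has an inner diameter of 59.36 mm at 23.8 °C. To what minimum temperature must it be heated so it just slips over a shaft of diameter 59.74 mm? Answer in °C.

T = 429 °C

Required Δd = 59.74 − 59.36 = 0.38 mm
Δd = αd₀ΔT ⇒ ΔT = Δd/(αd₀) = 0.38 / (1.58×10⁻⁵ × 59.36) = 405.17 K
T_min = 23.8 + 405.17 = 428.97 °C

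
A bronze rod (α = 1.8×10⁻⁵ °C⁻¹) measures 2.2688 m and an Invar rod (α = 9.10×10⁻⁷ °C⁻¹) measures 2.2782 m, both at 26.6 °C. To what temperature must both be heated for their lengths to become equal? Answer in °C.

L₁(1 + α₁ΔT) = L₂(1 + α₂ΔT) ⇒ ΔT = (L₂ − L₁)/(α₁L₁ − α₂L₂)
L₂ − L₁ = 2.2782 − 2.2688 = 9.40×10⁻³ m
α₁L₁ − α₂L₂ = 1.8×10⁻⁵×2.2688 − 9.10×10⁻⁷×2.2782 = 3.8765238×10⁻⁵ m/K
ΔT = 9.40×10⁻³ / 3.8765238×10⁻⁵ = 242.485 K
T = 26.6 + 242.485 = 269.085 °C

T = 269.1 °C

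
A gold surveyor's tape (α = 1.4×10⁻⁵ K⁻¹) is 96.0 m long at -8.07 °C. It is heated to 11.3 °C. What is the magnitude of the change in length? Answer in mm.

ΔL = 26.0 mm

|ΔT| = |11.3 − (-8.07)| = 19.37 K
ΔL = αL₀ΔT = (1.4×10⁻⁵)(96.0)(19.37) = 2.60×10⁻² m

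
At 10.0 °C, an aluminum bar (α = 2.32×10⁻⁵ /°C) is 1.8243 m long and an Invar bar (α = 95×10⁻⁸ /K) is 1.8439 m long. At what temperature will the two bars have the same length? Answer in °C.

T = 493.1 °C

L₁(1 + α₁ΔT) = L₂(1 + α₂ΔT) ⇒ ΔT = (L₂ − L₁)/(α₁L₁ − α₂L₂)
L₂ − L₁ = 1.8439 − 1.8243 = 1.96×10⁻² m
α₁L₁ − α₂L₂ = 2.32×10⁻⁵×1.8243 − 95×10⁻⁸×1.8439 = 4.0572055×10⁻⁵ m/K
ΔT = 1.96×10⁻² / 4.0572055×10⁻⁵ = 483.091 K
T = 10.0 + 483.091 = 493.091 °C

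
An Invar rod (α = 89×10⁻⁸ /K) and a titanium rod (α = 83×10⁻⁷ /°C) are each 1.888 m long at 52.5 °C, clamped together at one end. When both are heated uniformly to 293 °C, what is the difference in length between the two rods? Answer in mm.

ΔT = 240.5 K
Invar: ΔL = 89×10⁻⁸ × 1.888 m × 240.5 = 4.0412×10⁻⁴ m = 0.40412 mm
titanium: ΔL = 83×10⁻⁷ × 1.888 m × 240.5 = 3.7687×10⁻³ m = 3.7687 mm
difference = 3.7687 − 0.40412 = 3.36458 mm

3.36 mm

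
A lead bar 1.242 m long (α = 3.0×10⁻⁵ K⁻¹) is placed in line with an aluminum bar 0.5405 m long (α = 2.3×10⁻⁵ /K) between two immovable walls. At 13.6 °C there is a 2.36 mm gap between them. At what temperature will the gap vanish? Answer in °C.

α₁L₁ = 3.726×10⁻⁵ m/K, α₂L₂ = 1.24315×10⁻⁵ m/K → total 4.96915×10⁻⁵ m/K
ΔT = g/(α₁L₁+α₂L₂) = 2.36×10⁻³ / 4.96915×10⁻⁵ = 47.493 K
T = 13.6 + 47.493 = 61.093 °C

T = 61.1 °C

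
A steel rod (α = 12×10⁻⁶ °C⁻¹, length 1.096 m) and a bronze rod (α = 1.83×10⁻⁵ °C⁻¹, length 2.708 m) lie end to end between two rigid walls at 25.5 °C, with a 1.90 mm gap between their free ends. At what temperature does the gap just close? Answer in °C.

T = 55.8 °C

Gap closes when ΔL₁ + ΔL₂ = 1.90 mm = 1.90×10⁻³ m
(α₁L₁ + α₂L₂)ΔT = g
α₁L₁ + α₂L₂ = 12×10⁻⁶×1.096 + 1.83×10⁻⁵×2.708 = 6.27084×10⁻⁵ m/K
ΔT = 1.90×10⁻³ / 6.27084×10⁻⁵ = 30.299 K
T = 25.5 + 30.299 = 55.799 °C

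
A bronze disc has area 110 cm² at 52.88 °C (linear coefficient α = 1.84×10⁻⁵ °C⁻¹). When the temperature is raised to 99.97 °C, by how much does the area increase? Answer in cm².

ΔA = 0.191 cm²

Area coefficient ≈ 2α; |ΔT| = 47.09 K
ΔA = 2αA₀ΔT = 2(1.84×10⁻⁵)(110)(47.09) = 0.191 cm²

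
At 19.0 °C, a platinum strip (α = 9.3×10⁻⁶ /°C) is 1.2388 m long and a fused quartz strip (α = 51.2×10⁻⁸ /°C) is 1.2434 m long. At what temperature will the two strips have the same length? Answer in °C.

T = 441.6 °C

L₁(1 + α₁ΔT) = L₂(1 + α₂ΔT) ⇒ ΔT = (L₂ − L₁)/(α₁L₁ − α₂L₂)
L₂ − L₁ = 1.2434 − 1.2388 = 4.60×10⁻³ m
α₁L₁ − α₂L₂ = 9.3×10⁻⁶×1.2388 − 51.2×10⁻⁸×1.2434 = 1.08842192×10⁻⁵ m/K
ΔT = 4.60×10⁻³ / 1.08842192×10⁻⁵ = 422.630 K
T = 19.0 + 422.630 = 441.630 °C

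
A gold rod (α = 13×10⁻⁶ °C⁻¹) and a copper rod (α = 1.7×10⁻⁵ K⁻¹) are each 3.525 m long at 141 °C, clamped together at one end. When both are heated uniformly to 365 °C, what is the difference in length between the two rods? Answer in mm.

ΔT = 224 K
gold: ΔL = 13×10⁻⁶ × 3.525 m × 224 = 1.0265×10⁻² m = 10.265 mm
copper: ΔL = 1.7×10⁻⁵ × 3.525 m × 224 = 1.3423×10⁻² m = 13.423 mm
difference = 13.423 − 10.265 = 3.158 mm

3.16 mm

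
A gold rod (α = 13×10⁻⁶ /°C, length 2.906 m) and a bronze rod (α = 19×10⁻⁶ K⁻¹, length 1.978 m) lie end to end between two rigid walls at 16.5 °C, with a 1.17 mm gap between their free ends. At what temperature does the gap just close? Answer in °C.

T = 32.0 °C

α₁L₁ = 3.7778×10⁻⁵ m/K, α₂L₂ = 3.7582×10⁻⁵ m/K → total 7.536×10⁻⁵ m/K
ΔT = g/(α₁L₁+α₂L₂) = 1.17×10⁻³ / 7.536×10⁻⁵ = 15.525 K
T = 16.5 + 15.525 = 32.025 °C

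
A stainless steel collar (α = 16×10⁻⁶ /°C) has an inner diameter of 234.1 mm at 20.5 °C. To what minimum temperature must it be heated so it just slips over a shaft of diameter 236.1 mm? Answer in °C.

Required Δd = 236.1 − 234.1 = 2.0 mm
Δd = αd₀ΔT ⇒ ΔT = Δd/(αd₀) = 2.0 / (16×10⁻⁶ × 234.1) = 533.96 K
T_min = 20.5 + 533.96 = 554.46 °C

T = 554 °C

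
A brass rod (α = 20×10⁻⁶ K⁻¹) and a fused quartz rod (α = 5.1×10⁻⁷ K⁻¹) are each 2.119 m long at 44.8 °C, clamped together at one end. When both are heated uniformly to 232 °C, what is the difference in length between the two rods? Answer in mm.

ΔT = 187.2 K
brass: ΔL = 20×10⁻⁶ × 2.119 m × 187.2 = 7.9335×10⁻³ m = 7.9335 mm
fused quartz: ΔL = 5.1×10⁻⁷ × 2.119 m × 187.2 = 2.0231×10⁻⁴ m = 0.20231 mm
difference = 7.9335 − 0.20231 = 7.73119 mm

7.73 mm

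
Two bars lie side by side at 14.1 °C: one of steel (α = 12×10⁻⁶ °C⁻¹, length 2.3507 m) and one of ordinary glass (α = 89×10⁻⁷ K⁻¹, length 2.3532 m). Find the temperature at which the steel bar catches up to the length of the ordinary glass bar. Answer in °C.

L₁(1 + α₁ΔT) = L₂(1 + α₂ΔT) ⇒ ΔT = (L₂ − L₁)/(α₁L₁ − α₂L₂)
L₂ − L₁ = 2.3532 − 2.3507 = 2.50×10⁻³ m
α₁L₁ − α₂L₂ = 12×10⁻⁶×2.3507 − 89×10⁻⁷×2.3532 = 7.26492×10⁻⁶ m/K
ΔT = 2.50×10⁻³ / 7.26492×10⁻⁶ = 344.119 K
T = 14.1 + 344.119 = 358.219 °C

T = 358.2 °C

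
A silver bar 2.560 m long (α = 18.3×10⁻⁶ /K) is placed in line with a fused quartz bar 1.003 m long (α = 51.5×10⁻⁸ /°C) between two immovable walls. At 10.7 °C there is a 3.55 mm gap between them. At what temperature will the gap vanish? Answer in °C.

Gap closes when ΔL₁ + ΔL₂ = 3.55 mm = 3.55×10⁻³ m
(α₁L₁ + α₂L₂)ΔT = g
α₁L₁ + α₂L₂ = 18.3×10⁻⁶×2.560 + 51.5×10⁻⁸×1.003 = 4.7364545×10⁻⁵ m/K
ΔT = 3.55×10⁻³ / 4.7364545×10⁻⁵ = 74.951 K
T = 10.7 + 74.951 = 85.651 °C

T = 85.7 °C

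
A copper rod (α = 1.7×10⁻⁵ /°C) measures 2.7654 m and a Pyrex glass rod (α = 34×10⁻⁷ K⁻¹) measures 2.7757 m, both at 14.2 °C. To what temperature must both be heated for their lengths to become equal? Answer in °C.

T = 288.3 °C

Equal length when α₁L₁ΔT − α₂L₂ΔT = L₂ − L₁ = 1.03×10⁻² m
α₁L₁ = 4.70118×10⁻⁵, α₂L₂ = 9.43738×10⁻⁶ → Δ(αL) = 3.757442×10⁻⁵ m/K
ΔT = 1.03×10⁻² / 3.757442×10⁻⁵ = 274.123 K, so T = 14.2 + 274.123 = 288.323 °C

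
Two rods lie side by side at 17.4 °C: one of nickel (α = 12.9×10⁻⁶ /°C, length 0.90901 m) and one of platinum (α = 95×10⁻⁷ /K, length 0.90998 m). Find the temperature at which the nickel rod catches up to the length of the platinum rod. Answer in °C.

Equal length when α₁L₁ΔT − α₂L₂ΔT = L₂ − L₁ = 9.70×10⁻⁴ m
α₁L₁ = 1.1726229×10⁻⁵, α₂L₂ = 8.64481×10⁻⁶ → Δ(αL) = 3.081419×10⁻⁶ m/K
ΔT = 9.70×10⁻⁴ / 3.081419×10⁻⁶ = 314.790 K, so T = 17.4 + 314.790 = 332.190 °C

T = 332.2 °C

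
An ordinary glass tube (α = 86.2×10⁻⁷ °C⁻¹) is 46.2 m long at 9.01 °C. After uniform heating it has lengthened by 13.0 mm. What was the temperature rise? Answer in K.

ΔT = 32.6 K

ΔL = αL₀ΔT ⇒ ΔT = ΔL / (αL₀)
ΔT = 13.0×10⁻³ m / (86.2×10⁻⁷ × 46.2 m) = 32.643 K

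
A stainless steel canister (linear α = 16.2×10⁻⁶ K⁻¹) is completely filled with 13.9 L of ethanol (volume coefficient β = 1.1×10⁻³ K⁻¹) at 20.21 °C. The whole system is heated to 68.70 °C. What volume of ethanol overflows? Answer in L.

The canister also expands: β_container ≈ 3α = 4.86×10⁻⁵ /K
Net overflow = V₀(β_liq − 3α_cont)ΔT
β − 3α = 1.10×10⁻³ − 4.86×10⁻⁵ = 1.0514×10⁻³ /K; ΔT = 48.49 K
ΔV = 13.9 × 1.0514×10⁻³ × 48.49 = 0.709 L

0.709 L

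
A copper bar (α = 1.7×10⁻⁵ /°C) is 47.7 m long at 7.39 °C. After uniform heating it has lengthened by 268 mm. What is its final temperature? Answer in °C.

T = 338 °C

ΔL = αL₀ΔT ⇒ ΔT = ΔL / (αL₀)
ΔT = 268×10⁻³ m / (1.7×10⁻⁵ × 47.7 m) = 330.50 K
T = 7.39 + 330.50 = 337.89 °C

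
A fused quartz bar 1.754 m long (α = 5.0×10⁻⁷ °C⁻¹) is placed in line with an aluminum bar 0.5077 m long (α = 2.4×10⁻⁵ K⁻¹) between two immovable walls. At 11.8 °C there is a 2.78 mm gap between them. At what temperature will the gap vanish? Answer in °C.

α₁L₁ = 8.770×10⁻⁷ m/K, α₂L₂ = 1.21848×10⁻⁵ m/K → total 1.30618×10⁻⁵ m/K
ΔT = g/(α₁L₁+α₂L₂) = 2.78×10⁻³ / 1.30618×10⁻⁵ = 212.83 K
T = 11.8 + 212.83 = 224.63 °C

T = 225 °C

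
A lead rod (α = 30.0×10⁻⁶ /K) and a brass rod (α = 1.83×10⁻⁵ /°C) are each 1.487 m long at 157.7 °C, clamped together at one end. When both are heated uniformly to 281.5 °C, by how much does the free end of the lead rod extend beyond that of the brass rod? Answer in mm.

2.15 mm

ΔT = 123.8 K
lead: ΔL = 30.0×10⁻⁶ × 1.487 m × 123.8 = 5.5227×10⁻³ m = 5.5227 mm
brass: ΔL = 1.83×10⁻⁵ × 1.487 m × 123.8 = 3.3689×10⁻³ m = 3.3689 mm
difference = 5.5227 − 3.3689 = 2.1538 mm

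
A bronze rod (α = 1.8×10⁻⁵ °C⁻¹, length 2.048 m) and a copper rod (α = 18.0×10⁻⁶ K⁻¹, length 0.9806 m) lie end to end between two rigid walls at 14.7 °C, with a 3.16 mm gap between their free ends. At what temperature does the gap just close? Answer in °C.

α₁L₁ = 3.6864×10⁻⁵ m/K, α₂L₂ = 1.76508×10⁻⁵ m/K → total 5.45148×10⁻⁵ m/K
ΔT = g/(α₁L₁+α₂L₂) = 3.16×10⁻³ / 5.45148×10⁻⁵ = 57.966 K
T = 14.7 + 57.966 = 72.666 °C

T = 72.7 °C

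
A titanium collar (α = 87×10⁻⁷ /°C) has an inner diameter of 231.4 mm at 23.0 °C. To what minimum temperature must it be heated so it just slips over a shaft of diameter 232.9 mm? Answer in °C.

T = 768 °C

Required Δd = 232.9 − 231.4 = 1.5 mm
Δd = αd₀ΔT ⇒ ΔT = Δd/(αd₀) = 1.5 / (87×10⁻⁷ × 231.4) = 745.09 K
T_min = 23.0 + 745.09 = 768.09 °C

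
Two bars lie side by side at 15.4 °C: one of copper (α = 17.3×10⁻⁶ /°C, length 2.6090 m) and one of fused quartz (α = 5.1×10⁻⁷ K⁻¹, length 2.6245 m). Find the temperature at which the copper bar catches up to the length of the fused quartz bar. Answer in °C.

T = 369.3 °C

Equal length when α₁L₁ΔT − α₂L₂ΔT = L₂ − L₁ = 1.55×10⁻² m
α₁L₁ = 4.51357×10⁻⁵, α₂L₂ = 1.338495×10⁻⁶ → Δ(αL) = 4.3797205×10⁻⁵ m/K
ΔT = 1.55×10⁻² / 4.3797205×10⁻⁵ = 353.904 K, so T = 15.4 + 353.904 = 369.304 °C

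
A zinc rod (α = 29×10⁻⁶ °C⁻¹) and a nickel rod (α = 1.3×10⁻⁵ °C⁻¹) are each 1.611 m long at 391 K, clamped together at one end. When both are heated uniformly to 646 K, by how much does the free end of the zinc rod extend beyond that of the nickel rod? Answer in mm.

6.57 mm

ΔT = 255 K
zinc: ΔL = 29×10⁻⁶ × 1.611 m × 255 = 1.1913×10⁻² m = 11.913 mm
nickel: ΔL = 1.3×10⁻⁵ × 1.611 m × 255 = 5.3405×10⁻³ m = 5.3405 mm
difference = 11.913 − 5.3405 = 6.5725 mm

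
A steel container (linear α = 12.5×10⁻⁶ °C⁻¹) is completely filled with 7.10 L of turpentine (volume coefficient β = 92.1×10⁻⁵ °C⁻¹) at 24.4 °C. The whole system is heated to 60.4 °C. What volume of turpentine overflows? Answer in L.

The container also expands: β_container ≈ 3α = 3.75×10⁻⁵ /K
Net overflow = V₀(β_liq − 3α_cont)ΔT
β − 3α = 9.21×10⁻⁴ − 3.75×10⁻⁵ = 8.835×10⁻⁴ /K; ΔT = 36.0 K
ΔV = 7.10 × 8.835×10⁻⁴ × 36.0 = 0.226 L

0.226 L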